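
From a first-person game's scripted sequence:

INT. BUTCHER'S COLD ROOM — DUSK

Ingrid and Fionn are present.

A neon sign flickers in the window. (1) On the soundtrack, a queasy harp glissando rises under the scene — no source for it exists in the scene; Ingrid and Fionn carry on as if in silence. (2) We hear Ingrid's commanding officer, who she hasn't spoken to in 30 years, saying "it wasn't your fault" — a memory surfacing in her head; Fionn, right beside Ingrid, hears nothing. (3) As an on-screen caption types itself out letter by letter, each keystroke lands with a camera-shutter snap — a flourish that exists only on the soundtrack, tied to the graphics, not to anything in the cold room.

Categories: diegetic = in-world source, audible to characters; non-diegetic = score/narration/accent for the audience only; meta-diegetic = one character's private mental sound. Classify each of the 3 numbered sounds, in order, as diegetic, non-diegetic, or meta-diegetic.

(1) it has no source in the story world and no character can hear it — it's underscore → non-diegetic.
(2) is meta-diegetic: it's Ingrid's recollection rendered as sound; the other character can't hear it.
(3) is non-diegetic: the caption isn't part of the story world, so neither is the sound tied to it.

non-diegetic, meta-diegetic, non-diegetic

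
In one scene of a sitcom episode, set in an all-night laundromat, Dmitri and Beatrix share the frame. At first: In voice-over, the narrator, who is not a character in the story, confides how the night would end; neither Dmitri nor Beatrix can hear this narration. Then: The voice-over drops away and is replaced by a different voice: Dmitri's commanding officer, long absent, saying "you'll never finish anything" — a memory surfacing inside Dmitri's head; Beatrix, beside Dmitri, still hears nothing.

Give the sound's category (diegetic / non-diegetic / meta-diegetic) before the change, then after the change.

non-diegetic, meta-diegetic

Before the change: the external narrator addresses only the audience — outside the story world → non-diegetic.
After the change: the replacement voice is a memory inside Dmitri's mind specifically → meta-diegetic.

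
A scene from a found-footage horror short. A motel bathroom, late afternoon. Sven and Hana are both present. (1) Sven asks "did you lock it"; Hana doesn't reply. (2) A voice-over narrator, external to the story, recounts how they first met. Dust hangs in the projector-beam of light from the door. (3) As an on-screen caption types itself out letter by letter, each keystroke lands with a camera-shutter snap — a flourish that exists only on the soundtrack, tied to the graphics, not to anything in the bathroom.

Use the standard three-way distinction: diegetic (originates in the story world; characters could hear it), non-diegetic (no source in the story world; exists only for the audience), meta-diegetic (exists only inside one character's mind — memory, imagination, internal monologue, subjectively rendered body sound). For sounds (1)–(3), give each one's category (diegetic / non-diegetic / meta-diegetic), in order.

Sound (1): on-screen dialogue — Sven speaks and Hana is there to hear, so diegetic.
(2) the narrator exists outside the story world, addressing only the audience → non-diegetic.
Sound (3): sound married to a title/caption — outside the diegesis by definition, so non-diegetic.

diegetic, non-diegetic, non-diegetic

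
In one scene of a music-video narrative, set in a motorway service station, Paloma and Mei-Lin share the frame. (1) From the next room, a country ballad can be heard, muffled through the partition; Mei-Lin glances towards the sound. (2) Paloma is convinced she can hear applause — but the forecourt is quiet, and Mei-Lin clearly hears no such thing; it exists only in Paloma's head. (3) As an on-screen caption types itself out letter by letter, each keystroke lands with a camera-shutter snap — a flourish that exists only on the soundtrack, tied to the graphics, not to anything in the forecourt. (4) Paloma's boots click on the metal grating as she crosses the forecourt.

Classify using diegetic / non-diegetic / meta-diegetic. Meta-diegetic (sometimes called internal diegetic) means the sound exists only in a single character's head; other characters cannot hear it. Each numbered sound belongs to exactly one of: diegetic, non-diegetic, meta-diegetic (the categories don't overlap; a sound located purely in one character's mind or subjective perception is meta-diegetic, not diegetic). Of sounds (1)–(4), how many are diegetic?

(1) is diegetic: the music has an off-screen but real-world source and a character hears it.
Sound (2): subjective to Paloma: the forecourt is silent and Mei-Lin hears nothing, so meta-diegetic.
Sound (3): it accompanies on-screen graphics, not anything inside the story world, so non-diegetic.
(4) Paloma's footsteps are produced in the story world → diegetic.
So 2 of the 4 are diegetic: (1), (4).

2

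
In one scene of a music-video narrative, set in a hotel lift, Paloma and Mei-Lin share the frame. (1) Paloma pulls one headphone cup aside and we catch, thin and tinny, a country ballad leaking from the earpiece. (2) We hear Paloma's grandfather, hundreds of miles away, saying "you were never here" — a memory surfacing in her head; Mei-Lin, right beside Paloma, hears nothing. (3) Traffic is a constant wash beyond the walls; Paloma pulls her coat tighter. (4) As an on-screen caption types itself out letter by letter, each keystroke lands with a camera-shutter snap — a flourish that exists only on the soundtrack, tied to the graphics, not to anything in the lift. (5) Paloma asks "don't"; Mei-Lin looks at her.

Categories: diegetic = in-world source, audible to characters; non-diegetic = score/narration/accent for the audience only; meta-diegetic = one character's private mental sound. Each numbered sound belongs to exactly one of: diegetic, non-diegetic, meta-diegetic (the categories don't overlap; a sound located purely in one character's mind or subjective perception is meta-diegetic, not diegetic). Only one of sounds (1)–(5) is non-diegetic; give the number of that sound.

4

(1) it's leaking from a physical pair of headphones in the scene → diegetic.
(2) is meta-diegetic: it's Paloma's recollection rendered as sound; the other character can't hear it.
Sound (3): ambient/room sound belonging to the story's physical space, so diegetic.
Sound (4): it accompanies on-screen graphics, not anything inside the story world, so non-diegetic.
Sound (5): spoken by a character present in the story world, so diegetic.
Only (4) is non-diegetic.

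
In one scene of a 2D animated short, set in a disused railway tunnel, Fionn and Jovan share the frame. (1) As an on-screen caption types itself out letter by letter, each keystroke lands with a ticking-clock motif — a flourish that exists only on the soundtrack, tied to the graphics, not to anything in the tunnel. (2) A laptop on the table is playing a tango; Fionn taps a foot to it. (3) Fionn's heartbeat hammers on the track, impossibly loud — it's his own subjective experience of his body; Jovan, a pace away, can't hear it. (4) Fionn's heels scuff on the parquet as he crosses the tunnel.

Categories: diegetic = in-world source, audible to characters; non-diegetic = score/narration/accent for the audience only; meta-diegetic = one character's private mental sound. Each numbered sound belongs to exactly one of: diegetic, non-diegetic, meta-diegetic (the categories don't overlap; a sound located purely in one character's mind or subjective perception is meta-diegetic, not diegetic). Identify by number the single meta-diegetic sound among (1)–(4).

3

(1) it accompanies on-screen graphics, not anything inside the story world → non-diegetic.
Sound (2): the music comes from an on-screen device that Fionn responds to, so diegetic.
(3) is meta-diegetic: a subjective body sound — Fionn's private perception, inaudible to Jovan.
(4) is diegetic: it's the physical sound of Fionn moving in the space.
Only (3) is meta-diegetic.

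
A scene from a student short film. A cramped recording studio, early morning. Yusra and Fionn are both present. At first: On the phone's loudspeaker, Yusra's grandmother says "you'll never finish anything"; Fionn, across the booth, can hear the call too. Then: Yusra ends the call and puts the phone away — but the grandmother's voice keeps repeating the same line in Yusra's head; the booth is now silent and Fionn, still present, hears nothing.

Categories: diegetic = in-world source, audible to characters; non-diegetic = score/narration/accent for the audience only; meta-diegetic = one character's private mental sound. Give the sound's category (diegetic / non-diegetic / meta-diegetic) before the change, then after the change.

Before the change: the loudspeaker is an in-world source; both Yusra and Fionn hear the call → diegetic.
After the change: with the phone off, the voice continues only as Yusra's private mental replay — Fionn can't hear it → meta-diegetic.

diegetic, meta-diegetic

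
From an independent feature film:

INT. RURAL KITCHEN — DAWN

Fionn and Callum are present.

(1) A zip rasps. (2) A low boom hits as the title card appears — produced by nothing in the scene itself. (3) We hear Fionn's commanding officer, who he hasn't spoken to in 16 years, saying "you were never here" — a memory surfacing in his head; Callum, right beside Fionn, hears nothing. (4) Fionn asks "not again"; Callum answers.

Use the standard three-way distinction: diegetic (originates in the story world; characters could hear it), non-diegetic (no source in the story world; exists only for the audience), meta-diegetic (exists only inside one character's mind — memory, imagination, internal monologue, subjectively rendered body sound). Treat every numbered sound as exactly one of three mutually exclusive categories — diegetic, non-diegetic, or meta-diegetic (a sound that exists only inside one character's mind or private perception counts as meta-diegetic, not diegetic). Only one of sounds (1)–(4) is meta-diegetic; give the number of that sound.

3

(1) is diegetic: the sound comes from a zip physically present in the location.
Sound (2): nothing in the scene produces it; it's an accent added for the audience, so non-diegetic.
Sound (3): it's Fionn's recollection rendered as sound; the other character can't hear it, so meta-diegetic.
Sound (4): on-screen dialogue — Fionn speaks and Callum is there to hear, so diegetic.
Only (3) is meta-diegetic.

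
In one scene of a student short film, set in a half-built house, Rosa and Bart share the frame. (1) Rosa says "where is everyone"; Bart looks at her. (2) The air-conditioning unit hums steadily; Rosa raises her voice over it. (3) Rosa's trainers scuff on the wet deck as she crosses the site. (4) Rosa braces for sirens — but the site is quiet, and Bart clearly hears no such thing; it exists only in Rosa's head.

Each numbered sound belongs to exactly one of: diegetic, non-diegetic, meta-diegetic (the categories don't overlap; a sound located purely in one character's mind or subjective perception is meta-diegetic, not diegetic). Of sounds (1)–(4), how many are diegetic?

Sound (1): Rosa is a character speaking aloud in the scene, so diegetic.
Sound (2): ambient/room sound belonging to the story's physical space, so diegetic.
(3) it's the physical sound of Rosa moving in the space → diegetic.
(4) the sound is imagined by Rosa; nothing in the story world is producing it and Bart can't hear it → meta-diegetic.
Diegetic: (1), (2), (3) — that's 3.

3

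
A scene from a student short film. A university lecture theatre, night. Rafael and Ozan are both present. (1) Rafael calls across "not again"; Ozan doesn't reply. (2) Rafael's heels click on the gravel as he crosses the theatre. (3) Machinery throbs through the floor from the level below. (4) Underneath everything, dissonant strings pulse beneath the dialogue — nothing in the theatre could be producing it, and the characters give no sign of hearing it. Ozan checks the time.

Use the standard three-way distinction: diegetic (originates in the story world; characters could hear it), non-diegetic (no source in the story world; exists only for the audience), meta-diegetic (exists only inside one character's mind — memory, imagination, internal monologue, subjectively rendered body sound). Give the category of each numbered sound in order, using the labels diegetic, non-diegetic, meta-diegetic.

diegetic, diegetic, diegetic, non-diegetic

(1) spoken by a character present in the story world → diegetic.
(2) Rafael's footsteps are produced in the story world → diegetic.
Sound (3): ambient/room sound belonging to the story's physical space, so diegetic.
(4) is non-diegetic: nothing in the theatre produces it and the characters don't hear it — pure soundtrack.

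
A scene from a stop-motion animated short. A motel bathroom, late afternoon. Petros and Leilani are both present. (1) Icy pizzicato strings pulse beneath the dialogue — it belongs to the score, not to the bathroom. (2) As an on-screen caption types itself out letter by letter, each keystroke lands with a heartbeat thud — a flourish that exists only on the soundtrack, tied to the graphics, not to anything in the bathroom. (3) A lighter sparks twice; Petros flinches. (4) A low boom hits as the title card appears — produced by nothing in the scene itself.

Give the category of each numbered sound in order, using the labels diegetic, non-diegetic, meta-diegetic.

non-diegetic, non-diegetic, diegetic, non-diegetic

Sound (1): nothing in the bathroom produces it and the characters don't hear it — pure soundtrack, so non-diegetic.
(2) is non-diegetic: it accompanies on-screen graphics, not anything inside the story world.
(3) is diegetic: the sound comes from a lighter physically present in the location.
Sound (4): it's a sound-design accent with no in-world source; no one in the scene can hear it, so non-diegetic.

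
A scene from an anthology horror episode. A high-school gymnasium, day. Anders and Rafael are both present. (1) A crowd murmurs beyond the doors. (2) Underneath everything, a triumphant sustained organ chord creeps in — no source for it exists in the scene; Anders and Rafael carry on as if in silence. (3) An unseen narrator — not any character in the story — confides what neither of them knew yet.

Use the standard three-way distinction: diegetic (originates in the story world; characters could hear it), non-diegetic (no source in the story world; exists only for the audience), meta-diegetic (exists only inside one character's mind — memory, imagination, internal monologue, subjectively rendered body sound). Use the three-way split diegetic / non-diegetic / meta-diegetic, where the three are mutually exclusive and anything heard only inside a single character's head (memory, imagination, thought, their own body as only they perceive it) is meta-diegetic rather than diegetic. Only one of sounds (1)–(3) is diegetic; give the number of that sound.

(1) it's the actual ambient sound of the location → diegetic.
(2) is non-diegetic: nothing in the gym produces it and the characters don't hear it — pure soundtrack.
Sound (3): commentary laid over the scene from outside the fiction, so non-diegetic.
Only (1) is diegetic.

1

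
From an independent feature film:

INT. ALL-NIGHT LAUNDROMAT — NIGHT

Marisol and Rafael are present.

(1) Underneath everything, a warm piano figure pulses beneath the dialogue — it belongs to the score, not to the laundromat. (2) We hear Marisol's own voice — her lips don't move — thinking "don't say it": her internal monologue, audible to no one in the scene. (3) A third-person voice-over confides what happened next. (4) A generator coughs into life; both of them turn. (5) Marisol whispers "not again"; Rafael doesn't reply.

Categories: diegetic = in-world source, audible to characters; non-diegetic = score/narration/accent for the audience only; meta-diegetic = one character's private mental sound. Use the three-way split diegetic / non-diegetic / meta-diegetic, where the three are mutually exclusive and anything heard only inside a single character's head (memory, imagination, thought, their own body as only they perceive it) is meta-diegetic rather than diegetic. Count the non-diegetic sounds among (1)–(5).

Sound (1): score with no on-screen or off-screen source; it exists for the audience alone, so non-diegetic.
(2) is meta-diegetic: internal monologue — inside Marisol's mind, not spoken into the scene.
Sound (3): the narrator exists outside the story world, addressing only the audience, so non-diegetic.
(4) is diegetic: a generator is a real object/event in the scene's world.
(5) is diegetic: on-screen dialogue — Marisol speaks and Rafael is there to hear.
Non-diegetic: (1), (3) — that's 2.

2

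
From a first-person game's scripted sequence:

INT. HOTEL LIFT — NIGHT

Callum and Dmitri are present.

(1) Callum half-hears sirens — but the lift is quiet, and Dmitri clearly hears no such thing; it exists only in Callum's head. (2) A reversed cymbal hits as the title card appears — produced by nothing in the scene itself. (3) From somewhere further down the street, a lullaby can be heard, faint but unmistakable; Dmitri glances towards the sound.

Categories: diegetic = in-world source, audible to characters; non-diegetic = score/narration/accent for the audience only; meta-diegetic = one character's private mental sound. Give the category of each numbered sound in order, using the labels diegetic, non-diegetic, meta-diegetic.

(1) is meta-diegetic: the sound is imagined by Callum; nothing in the story world is producing it and Dmitri can't hear it.
(2) nothing in the scene produces it; it's an accent added for the audience → non-diegetic.
(3) is diegetic: the music has an off-screen but real-world source and a character hears it.

meta-diegetic, non-diegetic, diegetic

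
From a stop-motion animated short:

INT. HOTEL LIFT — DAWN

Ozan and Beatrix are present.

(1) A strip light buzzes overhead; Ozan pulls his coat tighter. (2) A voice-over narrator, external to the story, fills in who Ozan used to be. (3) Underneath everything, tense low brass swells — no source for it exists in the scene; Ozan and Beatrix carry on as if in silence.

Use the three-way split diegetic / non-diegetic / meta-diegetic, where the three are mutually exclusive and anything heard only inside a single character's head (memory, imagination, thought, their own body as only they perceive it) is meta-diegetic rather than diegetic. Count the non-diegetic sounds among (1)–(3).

2

(1) ambient/room sound belonging to the story's physical space → diegetic.
(2) the narrator exists outside the story world, addressing only the audience → non-diegetic.
(3) score with no on-screen or off-screen source; it exists for the audience alone → non-diegetic.
Non-diegetic: (2), (3) — that's 2.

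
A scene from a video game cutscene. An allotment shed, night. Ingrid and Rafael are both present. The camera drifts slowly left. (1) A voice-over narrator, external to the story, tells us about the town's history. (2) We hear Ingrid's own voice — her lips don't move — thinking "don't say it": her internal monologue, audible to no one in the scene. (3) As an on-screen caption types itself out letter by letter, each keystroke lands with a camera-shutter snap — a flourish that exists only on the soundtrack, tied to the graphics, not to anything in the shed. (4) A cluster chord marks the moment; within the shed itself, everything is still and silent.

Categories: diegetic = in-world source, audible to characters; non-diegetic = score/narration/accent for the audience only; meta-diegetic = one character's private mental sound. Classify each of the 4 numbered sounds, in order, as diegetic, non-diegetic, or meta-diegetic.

non-diegetic, meta-diegetic, non-diegetic, non-diegetic

Sound (1): commentary laid over the scene from outside the fiction, so non-diegetic.
(2) is meta-diegetic: it's Ingrid's unspoken thought, heard only by the audience via her subjectivity.
(3) is non-diegetic: the caption isn't part of the story world, so neither is the sound tied to it.
(4) is non-diegetic: an editorial stinger — it belongs to the cut, not the story world.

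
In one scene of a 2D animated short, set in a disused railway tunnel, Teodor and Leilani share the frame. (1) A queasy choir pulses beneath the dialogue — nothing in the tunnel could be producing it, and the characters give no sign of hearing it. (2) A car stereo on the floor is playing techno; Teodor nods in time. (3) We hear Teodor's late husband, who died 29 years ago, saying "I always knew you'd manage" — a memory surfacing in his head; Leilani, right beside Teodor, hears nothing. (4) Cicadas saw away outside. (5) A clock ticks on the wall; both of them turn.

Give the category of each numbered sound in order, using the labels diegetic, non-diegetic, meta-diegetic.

non-diegetic, diegetic, meta-diegetic, diegetic, diegetic

Sound (1): score with no on-screen or off-screen source; it exists for the audience alone, so non-diegetic.
(2) is diegetic: a car stereo is a physical source in the scene and Teodor reacts to it.
Sound (3): the voice is a memory playing only inside Teodor's mind; Leilani can't hear it, so meta-diegetic.
(4) ambient/room sound belonging to the story's physical space → diegetic.
(5) the sound comes from a clock physically present in the location → diegetic.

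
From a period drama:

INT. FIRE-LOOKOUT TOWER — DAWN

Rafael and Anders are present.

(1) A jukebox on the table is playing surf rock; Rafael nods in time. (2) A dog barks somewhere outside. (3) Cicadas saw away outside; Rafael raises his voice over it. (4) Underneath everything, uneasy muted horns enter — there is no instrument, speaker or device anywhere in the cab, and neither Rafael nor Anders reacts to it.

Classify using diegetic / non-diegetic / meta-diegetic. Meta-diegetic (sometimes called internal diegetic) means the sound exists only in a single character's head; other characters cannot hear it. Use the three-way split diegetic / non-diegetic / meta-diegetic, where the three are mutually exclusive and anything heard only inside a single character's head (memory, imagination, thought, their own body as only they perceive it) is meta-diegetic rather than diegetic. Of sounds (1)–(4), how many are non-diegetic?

Sound (1): source music from a jukebox, which exists in the story world, so diegetic.
Sound (2): an in-world source (a dog); characters could hear it, so diegetic.
(3) is diegetic: ambient/room sound belonging to the story's physical space.
(4) is non-diegetic: it has no source in the story world and no character can hear it — it's underscore.
Non-diegetic: (4) — that's 1.

1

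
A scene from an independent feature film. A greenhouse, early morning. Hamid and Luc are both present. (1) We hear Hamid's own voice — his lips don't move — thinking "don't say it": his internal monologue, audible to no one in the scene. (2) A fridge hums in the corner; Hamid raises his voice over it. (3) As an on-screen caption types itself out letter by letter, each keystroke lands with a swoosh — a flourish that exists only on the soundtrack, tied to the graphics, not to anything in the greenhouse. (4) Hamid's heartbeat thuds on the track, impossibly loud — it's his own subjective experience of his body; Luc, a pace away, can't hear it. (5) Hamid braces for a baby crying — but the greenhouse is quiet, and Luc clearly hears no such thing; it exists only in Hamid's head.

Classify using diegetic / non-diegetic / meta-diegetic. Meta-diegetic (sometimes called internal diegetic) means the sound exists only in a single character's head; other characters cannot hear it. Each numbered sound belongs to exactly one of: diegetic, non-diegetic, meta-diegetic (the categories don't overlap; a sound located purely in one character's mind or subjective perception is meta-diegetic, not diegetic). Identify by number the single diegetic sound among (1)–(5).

(1) Hamid's thought-voice: a private mental sound no other character can hear → meta-diegetic.
(2) is diegetic: it's the actual ambient sound of the location.
(3) sound married to a title/caption — outside the diegesis by definition → non-diegetic.
(4) is meta-diegetic: a subjective body sound — Hamid's private perception, inaudible to Luc.
(5) subjective to Hamid: the greenhouse is silent and Luc hears nothing → meta-diegetic.
Only (2) is diegetic.

2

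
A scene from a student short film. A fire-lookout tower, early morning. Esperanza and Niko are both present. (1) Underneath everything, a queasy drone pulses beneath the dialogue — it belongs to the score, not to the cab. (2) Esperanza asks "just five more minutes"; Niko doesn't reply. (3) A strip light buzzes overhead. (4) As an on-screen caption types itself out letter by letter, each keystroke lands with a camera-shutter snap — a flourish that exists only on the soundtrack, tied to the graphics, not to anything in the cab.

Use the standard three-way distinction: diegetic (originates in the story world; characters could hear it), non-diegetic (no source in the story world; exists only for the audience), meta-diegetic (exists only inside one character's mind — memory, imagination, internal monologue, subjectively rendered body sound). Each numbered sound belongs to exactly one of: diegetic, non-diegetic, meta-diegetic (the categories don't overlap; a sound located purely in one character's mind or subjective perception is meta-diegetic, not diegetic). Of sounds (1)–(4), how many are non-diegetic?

2

Sound (1): score with no on-screen or off-screen source; it exists for the audience alone, so non-diegetic.
(2) spoken by a character present in the story world → diegetic.
Sound (3): it's the actual ambient sound of the location, so diegetic.
Sound (4): it accompanies on-screen graphics, not anything inside the story world, so non-diegetic.
Non-diegetic: (1), (4) — that's 2.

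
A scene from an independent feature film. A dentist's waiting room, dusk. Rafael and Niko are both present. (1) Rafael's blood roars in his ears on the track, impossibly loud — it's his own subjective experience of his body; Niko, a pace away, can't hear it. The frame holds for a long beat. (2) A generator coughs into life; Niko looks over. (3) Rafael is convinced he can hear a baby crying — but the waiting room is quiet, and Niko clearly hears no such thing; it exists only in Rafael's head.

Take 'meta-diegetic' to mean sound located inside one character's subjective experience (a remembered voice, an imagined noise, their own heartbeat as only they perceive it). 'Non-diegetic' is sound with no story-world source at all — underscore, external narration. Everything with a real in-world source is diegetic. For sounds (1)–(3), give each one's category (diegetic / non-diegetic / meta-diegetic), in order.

(1) point-of-audition from inside Rafael's body; not a sound in the room → meta-diegetic.
Sound (2): an in-world source (a generator); characters could hear it, so diegetic.
(3) the sound is imagined by Rafael; nothing in the story world is producing it and Niko can't hear it → meta-diegetic.

meta-diegetic, diegetic, meta-diegetic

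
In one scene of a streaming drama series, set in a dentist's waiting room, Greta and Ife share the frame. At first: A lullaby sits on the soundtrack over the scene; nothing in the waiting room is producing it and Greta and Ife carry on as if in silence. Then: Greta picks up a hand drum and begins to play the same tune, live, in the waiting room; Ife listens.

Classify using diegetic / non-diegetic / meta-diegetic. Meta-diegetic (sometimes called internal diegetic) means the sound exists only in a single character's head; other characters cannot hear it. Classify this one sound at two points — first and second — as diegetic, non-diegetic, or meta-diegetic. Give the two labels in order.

non-diegetic, diegetic

First: no in-world source exists and no character can hear it — underscore → non-diegetic.
Second: a hand drum is now a real source in the story world and the characters hear it → diegetic.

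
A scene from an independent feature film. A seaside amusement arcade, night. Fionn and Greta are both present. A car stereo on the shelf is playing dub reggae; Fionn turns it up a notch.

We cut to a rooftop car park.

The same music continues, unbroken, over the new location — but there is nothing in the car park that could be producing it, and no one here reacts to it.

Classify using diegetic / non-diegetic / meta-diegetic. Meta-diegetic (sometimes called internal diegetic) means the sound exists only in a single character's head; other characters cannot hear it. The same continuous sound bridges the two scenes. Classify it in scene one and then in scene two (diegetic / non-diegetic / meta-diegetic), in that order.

Scene one: a car stereo is an on-screen source and Fionn reacts to it → diegetic.
Scene two: there is no source in the car park and no one hears it — it's now underscore → non-diegetic.

diegetic, non-diegetic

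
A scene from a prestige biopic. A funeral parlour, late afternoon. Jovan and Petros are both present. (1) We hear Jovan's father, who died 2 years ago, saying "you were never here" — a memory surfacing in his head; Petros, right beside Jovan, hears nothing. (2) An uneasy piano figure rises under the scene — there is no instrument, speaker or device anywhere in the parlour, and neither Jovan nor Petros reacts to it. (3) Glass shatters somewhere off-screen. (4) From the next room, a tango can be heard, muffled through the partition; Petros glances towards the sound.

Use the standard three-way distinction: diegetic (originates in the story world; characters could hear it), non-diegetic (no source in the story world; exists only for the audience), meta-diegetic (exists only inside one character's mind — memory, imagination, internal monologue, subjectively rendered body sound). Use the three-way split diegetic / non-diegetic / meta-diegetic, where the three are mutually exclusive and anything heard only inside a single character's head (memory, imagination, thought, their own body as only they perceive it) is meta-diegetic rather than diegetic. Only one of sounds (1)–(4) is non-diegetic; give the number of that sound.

2

Sound (1): the voice is a memory playing only inside Jovan's mind; Petros can't hear it, so meta-diegetic.
Sound (2): it has no source in the story world and no character can hear it — it's underscore, so non-diegetic.
Sound (3): the sound comes from glass physically present in the location, so diegetic.
Sound (4): the music has an off-screen but real-world source and a character hears it, so diegetic.
Only (2) is non-diegetic.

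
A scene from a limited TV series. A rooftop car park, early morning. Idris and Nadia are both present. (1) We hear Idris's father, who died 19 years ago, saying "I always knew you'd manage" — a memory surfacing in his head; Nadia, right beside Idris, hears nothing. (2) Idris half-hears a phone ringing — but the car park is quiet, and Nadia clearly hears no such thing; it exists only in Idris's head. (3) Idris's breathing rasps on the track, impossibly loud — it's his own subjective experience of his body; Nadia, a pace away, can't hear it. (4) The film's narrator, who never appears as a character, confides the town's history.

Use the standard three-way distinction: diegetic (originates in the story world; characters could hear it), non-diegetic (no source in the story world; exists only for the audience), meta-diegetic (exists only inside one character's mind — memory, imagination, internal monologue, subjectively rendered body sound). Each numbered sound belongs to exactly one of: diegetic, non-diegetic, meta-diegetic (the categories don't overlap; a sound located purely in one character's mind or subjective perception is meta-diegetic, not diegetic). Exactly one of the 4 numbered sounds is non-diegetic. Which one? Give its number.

(1) is meta-diegetic: it's Idris's recollection rendered as sound; the other character can't hear it.
(2) is meta-diegetic: subjective to Idris: the car park is silent and Nadia hears nothing.
(3) is meta-diegetic: point-of-audition from inside Idris's body; not a sound in the room.
Sound (4): commentary laid over the scene from outside the fiction, so non-diegetic.
Only (4) is non-diegetic.

4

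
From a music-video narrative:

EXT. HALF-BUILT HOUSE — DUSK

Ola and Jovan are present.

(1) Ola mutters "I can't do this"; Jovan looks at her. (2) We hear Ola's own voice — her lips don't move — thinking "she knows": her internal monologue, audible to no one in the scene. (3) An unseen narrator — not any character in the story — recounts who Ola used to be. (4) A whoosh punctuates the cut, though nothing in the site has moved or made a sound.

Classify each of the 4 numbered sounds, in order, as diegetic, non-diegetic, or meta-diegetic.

(1) is diegetic: Ola is a character speaking aloud in the scene.
Sound (2): Ola's thought-voice: a private mental sound no other character can hear, so meta-diegetic.
(3) is non-diegetic: external voice-over — not a character, not heard by anyone in the scene.
(4) is non-diegetic: an editorial stinger — it belongs to the cut, not the story world.

diegetic, meta-diegetic, non-diegetic, non-diegetic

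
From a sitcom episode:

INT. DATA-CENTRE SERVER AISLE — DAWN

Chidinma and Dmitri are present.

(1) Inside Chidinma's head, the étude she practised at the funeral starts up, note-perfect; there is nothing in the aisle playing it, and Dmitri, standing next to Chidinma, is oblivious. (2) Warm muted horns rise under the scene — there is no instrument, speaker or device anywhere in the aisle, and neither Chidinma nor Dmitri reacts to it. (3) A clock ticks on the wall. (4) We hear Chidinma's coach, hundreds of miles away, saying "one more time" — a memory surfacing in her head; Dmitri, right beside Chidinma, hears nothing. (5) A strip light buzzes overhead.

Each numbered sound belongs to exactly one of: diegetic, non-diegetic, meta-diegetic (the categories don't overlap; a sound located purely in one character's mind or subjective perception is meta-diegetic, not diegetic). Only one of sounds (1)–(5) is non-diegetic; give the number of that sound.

(1) the music is a memory playing inside Chidinma's mind alone; no real-world source, Dmitri can't hear it → meta-diegetic.
(2) is non-diegetic: score with no on-screen or off-screen source; it exists for the audience alone.
Sound (3): the sound comes from a clock physically present in the location, so diegetic.
(4) is meta-diegetic: it's Chidinma's recollection rendered as sound; the other character can't hear it.
(5) a strip light is part of the location's real environment → diegetic.
Only (2) is non-diegetic.

2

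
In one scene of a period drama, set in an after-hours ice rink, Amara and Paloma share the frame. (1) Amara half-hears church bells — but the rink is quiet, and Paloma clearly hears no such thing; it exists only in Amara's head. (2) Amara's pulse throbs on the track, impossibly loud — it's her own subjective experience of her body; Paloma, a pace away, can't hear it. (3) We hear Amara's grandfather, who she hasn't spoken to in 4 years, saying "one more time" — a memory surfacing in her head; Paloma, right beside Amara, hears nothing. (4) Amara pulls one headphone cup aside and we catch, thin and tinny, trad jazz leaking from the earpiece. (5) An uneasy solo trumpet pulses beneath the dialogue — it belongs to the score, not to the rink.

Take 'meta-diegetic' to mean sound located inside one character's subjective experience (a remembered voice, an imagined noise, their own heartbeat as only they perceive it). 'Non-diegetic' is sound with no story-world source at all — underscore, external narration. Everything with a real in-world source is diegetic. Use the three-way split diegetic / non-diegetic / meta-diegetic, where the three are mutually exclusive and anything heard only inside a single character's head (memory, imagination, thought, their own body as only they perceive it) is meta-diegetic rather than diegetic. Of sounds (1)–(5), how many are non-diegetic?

1

Sound (1): Amara alone 'hears' it — an imagined sound, not present in the space, so meta-diegetic.
Sound (2): point-of-audition from inside Amara's body; not a sound in the room, so meta-diegetic.
(3) it's Amara's recollection rendered as sound; the other character can't hear it → meta-diegetic.
Sound (4): the earpiece is a real device on Amara's head — source music, so diegetic.
Sound (5): it has no source in the story world and no character can hear it — it's underscore, so non-diegetic.
So 1 of the 5 is non-diegetic: (5).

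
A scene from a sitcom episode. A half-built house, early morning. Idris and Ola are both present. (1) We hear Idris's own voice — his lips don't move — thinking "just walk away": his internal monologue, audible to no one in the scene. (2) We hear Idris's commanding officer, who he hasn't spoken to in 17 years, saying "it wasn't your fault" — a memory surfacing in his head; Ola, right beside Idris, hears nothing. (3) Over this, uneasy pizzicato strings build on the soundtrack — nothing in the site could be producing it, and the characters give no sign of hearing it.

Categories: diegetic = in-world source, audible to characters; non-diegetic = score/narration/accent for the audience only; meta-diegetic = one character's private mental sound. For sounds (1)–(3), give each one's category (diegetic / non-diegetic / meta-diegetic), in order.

Sound (1): it's Idris's unspoken thought, heard only by the audience via his subjectivity, so meta-diegetic.
(2) is meta-diegetic: the voice is a memory playing only inside Idris's mind; Ola can't hear it.
(3) is non-diegetic: score with no on-screen or off-screen source; it exists for the audience alone.

meta-diegetic, meta-diegetic, non-diegetic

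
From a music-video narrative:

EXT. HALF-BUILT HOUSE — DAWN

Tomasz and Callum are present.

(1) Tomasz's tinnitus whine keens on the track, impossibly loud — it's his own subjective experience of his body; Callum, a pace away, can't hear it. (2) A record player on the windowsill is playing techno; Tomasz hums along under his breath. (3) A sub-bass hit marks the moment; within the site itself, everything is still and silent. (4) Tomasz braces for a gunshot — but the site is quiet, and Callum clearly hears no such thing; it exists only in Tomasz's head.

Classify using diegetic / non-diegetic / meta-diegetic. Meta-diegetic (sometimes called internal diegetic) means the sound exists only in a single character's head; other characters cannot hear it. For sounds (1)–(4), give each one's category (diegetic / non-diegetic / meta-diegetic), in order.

meta-diegetic, diegetic, non-diegetic, meta-diegetic

(1) is meta-diegetic: it's Tomasz's internal bodily sensation rendered as sound; only Tomasz 'hears' it.
Sound (2): the music comes from an on-screen device that Tomasz responds to, so diegetic.
(3) it's a sound-design accent with no in-world source; no one in the scene can hear it → non-diegetic.
Sound (4): subjective to Tomasz: the site is silent and Callum hears nothing, so meta-diegetic.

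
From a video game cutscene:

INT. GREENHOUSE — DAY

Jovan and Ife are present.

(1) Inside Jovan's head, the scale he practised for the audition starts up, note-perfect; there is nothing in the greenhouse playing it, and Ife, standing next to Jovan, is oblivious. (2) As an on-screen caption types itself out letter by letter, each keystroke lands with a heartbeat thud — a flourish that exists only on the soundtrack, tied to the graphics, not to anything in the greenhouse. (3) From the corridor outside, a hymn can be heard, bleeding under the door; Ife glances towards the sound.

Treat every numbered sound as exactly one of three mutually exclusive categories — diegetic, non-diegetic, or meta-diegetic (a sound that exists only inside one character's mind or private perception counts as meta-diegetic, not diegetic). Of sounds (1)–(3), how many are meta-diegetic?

1

(1) the music is a memory playing inside Jovan's mind alone; no real-world source, Ife can't hear it → meta-diegetic.
(2) it accompanies on-screen graphics, not anything inside the story world → non-diegetic.
Sound (3): it's coming from the corridor outside — a location within the story world — and Ife reacts, so diegetic.
Meta-diegetic: (1) — that's 1.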